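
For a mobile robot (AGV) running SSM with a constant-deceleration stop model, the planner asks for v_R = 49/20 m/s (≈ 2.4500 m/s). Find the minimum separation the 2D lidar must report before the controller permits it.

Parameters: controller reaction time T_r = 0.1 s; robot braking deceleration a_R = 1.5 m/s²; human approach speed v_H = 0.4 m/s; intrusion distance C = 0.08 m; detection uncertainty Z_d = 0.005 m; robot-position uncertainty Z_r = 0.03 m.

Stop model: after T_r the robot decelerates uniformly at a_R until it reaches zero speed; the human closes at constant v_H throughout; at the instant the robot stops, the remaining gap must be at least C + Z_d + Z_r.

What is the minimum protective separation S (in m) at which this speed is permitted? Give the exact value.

S_min = 733/240 m = 3.0542 m

T_s = v_R/a_R = (49/20)/(3/2) = 1.6333 s
robot in T_r: 2.4500·0.1000 = 0.2450 m
robot under decel: 2.4500²/(2·1.5000) = 2.0008 m
person approaches 0.4000·(0.1000+1.6333) = 0.6933 m
margins: 0.0800+0.0050+0.0300 = 0.1150 m
S_min ≈ 0.2450+2.0008+0.6933+0.1150  ⇒  S_min = 733/240 m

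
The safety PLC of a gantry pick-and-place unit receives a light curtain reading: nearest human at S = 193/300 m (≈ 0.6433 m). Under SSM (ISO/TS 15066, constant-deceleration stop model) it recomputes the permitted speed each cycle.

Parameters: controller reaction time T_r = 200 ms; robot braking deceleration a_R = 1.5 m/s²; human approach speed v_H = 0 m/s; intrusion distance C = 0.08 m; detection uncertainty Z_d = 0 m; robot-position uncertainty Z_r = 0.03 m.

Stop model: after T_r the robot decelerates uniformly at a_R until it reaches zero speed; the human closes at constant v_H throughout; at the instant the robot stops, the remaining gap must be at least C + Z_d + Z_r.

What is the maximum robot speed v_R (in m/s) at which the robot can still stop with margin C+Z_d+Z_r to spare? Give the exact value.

at the boundary: (1/3)·v² + (1/5)·v + (-8/15) = 0
  disc = (1/5)² − 4·(1/3)·(-8/15) = 169/225 ; √disc = 13/15
  v_R = (−(1/5) + 13/15) / (2·(1/3)) = 1 m/s
check:
stop time T_s = 1/(3/2) = 0.6667 s
robot covers v_R·T_r = 1.0000·0.2000 = 0.2000 m before braking
robot under decel: 1.0000²/(2·1.5000) = 0.3333 m
person approaches 0.0000·(0.2000+0.6667) = 0.0000 m
residual clearance needed = 0.0800+0.0000+0.0300 = 0.1100 m
sum ≈ 0.2000+0.3333+0.0000+0.1100 ≈ 0.6433 m = S ✓

v_R_max = 1 m/s = 1.0000 m/s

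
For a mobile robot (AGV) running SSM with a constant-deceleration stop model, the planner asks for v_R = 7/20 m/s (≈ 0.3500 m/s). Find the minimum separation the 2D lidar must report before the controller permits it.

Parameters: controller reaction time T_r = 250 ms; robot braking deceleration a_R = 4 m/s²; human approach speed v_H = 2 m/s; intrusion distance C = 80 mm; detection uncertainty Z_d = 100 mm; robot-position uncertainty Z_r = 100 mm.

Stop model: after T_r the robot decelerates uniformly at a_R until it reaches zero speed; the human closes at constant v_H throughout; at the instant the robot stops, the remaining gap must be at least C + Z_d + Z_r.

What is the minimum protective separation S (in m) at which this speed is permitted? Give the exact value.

braking lasts T_s = (7/20)/4 = 0.0875 s
reaction-phase robot travel = 0.3500·0.2500 = 0.0875 m
robot under decel: 0.3500²/(2·4.0000) = 0.0153 m
person approaches 2.0000·(0.2500+0.0875) = 0.6750 m
residual clearance needed = 0.0800+0.1000+0.1000 = 0.2800 m
S_min ≈ 0.0875+0.0153+0.6750+0.2800  ⇒  S_min = 677/640 m

S_min = 677/640 m = 1.0578 m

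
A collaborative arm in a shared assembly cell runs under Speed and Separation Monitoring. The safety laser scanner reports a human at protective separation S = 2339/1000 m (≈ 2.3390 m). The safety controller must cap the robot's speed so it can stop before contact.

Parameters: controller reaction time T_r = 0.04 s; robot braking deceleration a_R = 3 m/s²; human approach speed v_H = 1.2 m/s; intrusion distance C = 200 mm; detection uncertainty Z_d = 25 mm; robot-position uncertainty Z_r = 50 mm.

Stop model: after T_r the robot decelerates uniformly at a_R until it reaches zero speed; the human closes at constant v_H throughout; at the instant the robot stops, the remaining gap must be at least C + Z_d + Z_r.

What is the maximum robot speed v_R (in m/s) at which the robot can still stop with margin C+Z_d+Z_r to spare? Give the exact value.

v_R_max = 12/5 m/s = 2.4000 m/s

quadratic (1/6)·v² + (11/25)·v + (-252/125) = 0
  disc = (11/25)² − 4·(1/6)·(-252/125) = 961/625 ; √disc = 31/25
  v_R = (−(11/25) + 31/25) / (2·(1/6)) = 12/5 m/s
check:
braking lasts T_s = (12/5)/3 = 0.8000 s
robot covers v_R·T_r = 2.4000·0.0400 = 0.0960 m before braking
braking distance = 2.4000²/(2·3.0000) = 0.9600 m
human closes 1.2000·0.8400 = 1.0080 m
C+Z_d+Z_r = 0.2000+0.0250+0.0500 = 0.2750 m
sum ≈ 0.0960+0.9600+1.0080+0.2750 ≈ 2.3390 m = S ✓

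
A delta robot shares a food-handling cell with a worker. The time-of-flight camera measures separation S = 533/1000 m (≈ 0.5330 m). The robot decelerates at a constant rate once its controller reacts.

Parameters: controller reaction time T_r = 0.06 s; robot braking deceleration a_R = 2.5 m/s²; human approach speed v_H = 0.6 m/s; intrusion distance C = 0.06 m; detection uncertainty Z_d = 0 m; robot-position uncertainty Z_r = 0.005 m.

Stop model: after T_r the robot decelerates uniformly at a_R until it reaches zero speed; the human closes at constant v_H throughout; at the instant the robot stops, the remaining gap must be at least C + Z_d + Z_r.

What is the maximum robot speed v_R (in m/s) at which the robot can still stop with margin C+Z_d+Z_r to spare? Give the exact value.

at the boundary: (1/5)·v² + (3/10)·v + (-54/125) = 0
  disc = (3/10)² − 4·(1/5)·(-54/125) = 1089/2500 ; √disc = 33/50
  v_R = (−(3/10) + 33/50) / (2·(1/5)) = 9/10 m/s
check:
stop time T_s = (9/10)/(5/2) = 0.3600 s
robot covers v_R·T_r = 0.9000·0.0600 = 0.0540 m before braking
braking distance = 0.9000²/(2·2.5000) = 0.1620 m
person approaches 0.6000·(0.0600+0.3600) = 0.2520 m
residual clearance needed = 0.0600+0.0000+0.0050 = 0.0650 m
sum ≈ 0.0540+0.1620+0.2520+0.0650 ≈ 0.5330 m = S ✓

v_R_max = 9/10 m/s = 0.9000 m/s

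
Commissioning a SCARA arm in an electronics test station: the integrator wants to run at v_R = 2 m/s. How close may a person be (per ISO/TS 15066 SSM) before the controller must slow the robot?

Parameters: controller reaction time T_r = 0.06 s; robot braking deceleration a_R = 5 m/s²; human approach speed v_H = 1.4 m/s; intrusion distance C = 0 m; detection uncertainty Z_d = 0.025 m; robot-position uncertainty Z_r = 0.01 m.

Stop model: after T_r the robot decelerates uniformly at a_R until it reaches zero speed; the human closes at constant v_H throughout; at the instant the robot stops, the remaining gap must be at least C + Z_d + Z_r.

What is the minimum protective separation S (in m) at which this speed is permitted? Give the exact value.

S_min = 1199/1000 m = 1.1990 m

braking lasts T_s = 2/5 = 0.4000 s
robot in T_r: 2.0000·0.0600 = 0.1200 m
braking distance = 2.0000²/(2·5.0000) = 0.4000 m
human over T_r+T_s: 1.4000·(0.0600+0.4000) = 0.6440 m
residual clearance needed = 0.0000+0.0250+0.0100 = 0.0350 m
S_min ≈ 0.1200+0.4000+0.6440+0.0350  ⇒  S_min = 1199/1000 m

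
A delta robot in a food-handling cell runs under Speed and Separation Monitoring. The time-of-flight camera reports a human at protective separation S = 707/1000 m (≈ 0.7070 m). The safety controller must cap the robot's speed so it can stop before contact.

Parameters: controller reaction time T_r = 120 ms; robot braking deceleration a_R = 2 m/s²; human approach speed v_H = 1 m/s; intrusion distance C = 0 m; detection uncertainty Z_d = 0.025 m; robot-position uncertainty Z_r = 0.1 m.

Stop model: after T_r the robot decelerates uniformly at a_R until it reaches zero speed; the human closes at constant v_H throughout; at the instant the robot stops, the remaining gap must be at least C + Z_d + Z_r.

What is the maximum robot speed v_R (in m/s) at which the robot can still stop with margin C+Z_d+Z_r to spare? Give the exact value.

v_R_max = 3/5 m/s = 0.6000 m/s

at the boundary: (1/4)·v² + (31/50)·v + (-231/500) = 0
  disc = (31/50)² − 4·(1/4)·(-231/500) = 529/625 ; √disc = 23/25
  v_R = (−(31/50) + 23/25) / (2·(1/4)) = 3/5 m/s
check:
braking lasts T_s = (3/5)/2 = 0.3000 s
robot in T_r: 0.6000·0.1200 = 0.0720 m
braking distance = 0.6000²/(2·2.0000) = 0.0900 m
human over T_r+T_s: 1.0000·(0.1200+0.3000) = 0.4200 m
residual clearance needed = 0.0000+0.0250+0.1000 = 0.1250 m
sum ≈ 0.0720+0.0900+0.4200+0.1250 ≈ 0.7070 m = S ✓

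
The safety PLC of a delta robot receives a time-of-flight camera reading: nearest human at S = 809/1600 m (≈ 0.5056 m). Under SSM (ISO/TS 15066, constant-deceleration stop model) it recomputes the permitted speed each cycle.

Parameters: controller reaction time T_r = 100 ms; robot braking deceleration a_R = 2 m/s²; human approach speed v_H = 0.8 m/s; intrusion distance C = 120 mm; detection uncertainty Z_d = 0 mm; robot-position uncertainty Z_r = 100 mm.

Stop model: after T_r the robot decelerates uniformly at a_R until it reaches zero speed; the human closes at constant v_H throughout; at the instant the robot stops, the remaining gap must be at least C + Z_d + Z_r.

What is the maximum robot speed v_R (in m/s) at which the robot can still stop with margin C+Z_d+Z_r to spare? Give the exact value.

v_R_max = 7/20 m/s = 0.3500 m/s

at the boundary: (1/4)·v² + (1/2)·v + (-329/1600) = 0
  disc = (1/2)² − 4·(1/4)·(-329/1600) = 729/1600 ; √disc = 27/40
  v_R = (−(1/2) + 27/40) / (2·(1/4)) = 7/20 m/s
check:
T_s = v_R/a_R = (7/20)/2 = 0.1750 s
reaction-phase robot travel = 0.3500·0.1000 = 0.0350 m
braking distance = 0.3500²/(2·2.0000) = 0.0306 m
person approaches 0.8000·(0.1000+0.1750) = 0.2200 m
C+Z_d+Z_r = 0.1200+0.0000+0.1000 = 0.2200 m
sum ≈ 0.0350+0.0306+0.2200+0.2200 ≈ 0.5056 m = S ✓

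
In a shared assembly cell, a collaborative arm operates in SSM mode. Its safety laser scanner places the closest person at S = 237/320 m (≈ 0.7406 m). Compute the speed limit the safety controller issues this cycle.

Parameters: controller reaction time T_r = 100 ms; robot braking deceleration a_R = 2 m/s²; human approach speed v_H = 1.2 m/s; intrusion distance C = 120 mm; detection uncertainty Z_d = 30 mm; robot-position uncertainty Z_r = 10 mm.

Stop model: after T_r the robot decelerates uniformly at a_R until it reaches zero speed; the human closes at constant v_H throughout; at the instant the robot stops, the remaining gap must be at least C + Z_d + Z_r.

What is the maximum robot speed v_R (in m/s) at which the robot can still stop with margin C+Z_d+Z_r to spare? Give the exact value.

v_R_max = 11/20 m/s = 0.5500 m/s

at the boundary: (1/4)·v² + (7/10)·v + (-737/1600) = 0
  disc = (7/10)² − 4·(1/4)·(-737/1600) = 1521/1600 ; √disc = 39/40
  v_R = (−(7/10) + 39/40) / (2·(1/4)) = 11/20 m/s
check:
braking lasts T_s = (11/20)/2 = 0.2750 s
reaction-phase robot travel = 0.5500·0.1000 = 0.0550 m
robot covers 0.5500·0.2750 − ½·2.0000·0.2750² = 0.0756 m while stopping
person approaches 1.2000·(0.1000+0.2750) = 0.4500 m
residual clearance needed = 0.1200+0.0300+0.0100 = 0.1600 m
sum ≈ 0.0550+0.0756+0.4500+0.1600 ≈ 0.7406 m = S ✓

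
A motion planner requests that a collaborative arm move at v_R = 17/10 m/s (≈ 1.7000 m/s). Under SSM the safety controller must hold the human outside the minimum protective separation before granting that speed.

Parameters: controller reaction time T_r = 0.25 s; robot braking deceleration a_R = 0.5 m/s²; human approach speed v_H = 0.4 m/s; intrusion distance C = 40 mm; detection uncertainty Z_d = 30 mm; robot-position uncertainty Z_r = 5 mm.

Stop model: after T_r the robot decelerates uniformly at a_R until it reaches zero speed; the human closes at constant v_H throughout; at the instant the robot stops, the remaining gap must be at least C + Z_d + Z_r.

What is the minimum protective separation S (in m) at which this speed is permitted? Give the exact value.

S_min = 97/20 m = 4.8500 m

T_s = v_R/a_R = (17/10)/(1/2) = 3.4000 s
robot in T_r: 1.7000·0.2500 = 0.4250 m
robot under decel: 1.7000²/(2·0.5000) = 2.8900 m
person approaches 0.4000·(0.2500+3.4000) = 1.4600 m
residual clearance needed = 0.0400+0.0300+0.0050 = 0.0750 m
S_min ≈ 0.4250+2.8900+1.4600+0.0750  ⇒  S_min = 97/20 m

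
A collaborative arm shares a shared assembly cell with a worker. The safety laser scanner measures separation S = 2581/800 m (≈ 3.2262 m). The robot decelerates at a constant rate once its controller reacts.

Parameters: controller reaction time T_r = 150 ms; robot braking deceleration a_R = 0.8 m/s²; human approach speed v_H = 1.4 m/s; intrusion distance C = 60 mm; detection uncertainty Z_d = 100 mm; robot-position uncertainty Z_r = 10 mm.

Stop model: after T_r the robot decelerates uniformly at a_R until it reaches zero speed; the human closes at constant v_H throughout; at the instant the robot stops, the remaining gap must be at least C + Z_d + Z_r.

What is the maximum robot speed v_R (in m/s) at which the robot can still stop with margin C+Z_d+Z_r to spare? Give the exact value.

at the boundary: (5/8)·v² + (19/10)·v + (-2277/800) = 0
  disc = (19/10)² − 4·(5/8)·(-2277/800) = 17161/1600 ; √disc = 131/40
  v_R = (−(19/10) + 131/40) / (2·(5/8)) = 11/10 m/s
check:
T_s = v_R/a_R = (11/10)/(4/5) = 1.3750 s
reaction-phase robot travel = 1.1000·0.1500 = 0.1650 m
robot covers 1.1000·1.3750 − ½·0.8000·1.3750² = 0.7562 m while stopping
human over T_r+T_s: 1.4000·(0.1500+1.3750) = 2.1350 m
C+Z_d+Z_r = 0.0600+0.1000+0.0100 = 0.1700 m
sum ≈ 0.1650+0.7562+2.1350+0.1700 ≈ 3.2262 m = S ✓

v_R_max = 11/10 m/s = 1.1000 m/s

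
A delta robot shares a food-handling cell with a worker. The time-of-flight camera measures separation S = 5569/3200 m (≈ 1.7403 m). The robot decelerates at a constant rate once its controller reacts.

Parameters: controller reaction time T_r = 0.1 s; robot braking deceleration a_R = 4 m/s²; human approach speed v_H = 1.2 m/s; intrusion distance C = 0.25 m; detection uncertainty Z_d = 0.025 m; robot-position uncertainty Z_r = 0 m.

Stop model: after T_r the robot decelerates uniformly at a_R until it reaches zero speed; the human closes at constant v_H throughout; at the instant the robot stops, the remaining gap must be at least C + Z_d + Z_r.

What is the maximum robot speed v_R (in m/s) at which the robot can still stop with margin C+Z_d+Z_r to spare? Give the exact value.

quadratic (1/8)·v² + (2/5)·v + (-861/640) = 0
  disc = (2/5)² − 4·(1/8)·(-861/640) = 5329/6400 ; √disc = 73/80
  v_R = (−(2/5) + 73/80) / (2·(1/8)) = 41/20 m/s
check:
braking lasts T_s = (41/20)/4 = 0.5125 s
reaction-phase robot travel = 2.0500·0.1000 = 0.2050 m
braking distance = 2.0500²/(2·4.0000) = 0.5253 m
human closes 1.2000·0.6125 = 0.7350 m
residual clearance needed = 0.2500+0.0250+0.0000 = 0.2750 m
sum ≈ 0.2050+0.5253+0.7350+0.2750 ≈ 1.7403 m = S ✓

v_R_max = 41/20 m/s = 2.0500 m/s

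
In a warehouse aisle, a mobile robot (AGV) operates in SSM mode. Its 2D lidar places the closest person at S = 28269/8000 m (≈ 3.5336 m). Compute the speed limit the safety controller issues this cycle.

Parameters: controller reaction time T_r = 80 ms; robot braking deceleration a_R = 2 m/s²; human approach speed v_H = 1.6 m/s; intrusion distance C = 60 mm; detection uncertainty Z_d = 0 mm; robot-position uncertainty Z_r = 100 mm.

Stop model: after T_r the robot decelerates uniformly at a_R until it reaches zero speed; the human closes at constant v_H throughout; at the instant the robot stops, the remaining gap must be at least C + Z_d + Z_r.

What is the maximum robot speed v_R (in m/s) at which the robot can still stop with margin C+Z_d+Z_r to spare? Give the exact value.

quadratic (1/4)·v² + (22/25)·v + (-5193/1600) = 0
  disc = (22/25)² − 4·(1/4)·(-5193/1600) = 160801/40000 ; √disc = 401/200
  v_R = (−(22/25) + 401/200) / (2·(1/4)) = 9/4 m/s
check:
T_s = v_R/a_R = (9/4)/2 = 1.1250 s
robot covers v_R·T_r = 2.2500·0.0800 = 0.1800 m before braking
braking distance = 2.2500²/(2·2.0000) = 1.2656 m
person approaches 1.6000·(0.0800+1.1250) = 1.9280 m
margins: 0.0600+0.0000+0.1000 = 0.1600 m
sum ≈ 0.1800+1.2656+1.9280+0.1600 ≈ 3.5336 m = S ✓

v_R_max = 9/4 m/s = 2.2500 m/s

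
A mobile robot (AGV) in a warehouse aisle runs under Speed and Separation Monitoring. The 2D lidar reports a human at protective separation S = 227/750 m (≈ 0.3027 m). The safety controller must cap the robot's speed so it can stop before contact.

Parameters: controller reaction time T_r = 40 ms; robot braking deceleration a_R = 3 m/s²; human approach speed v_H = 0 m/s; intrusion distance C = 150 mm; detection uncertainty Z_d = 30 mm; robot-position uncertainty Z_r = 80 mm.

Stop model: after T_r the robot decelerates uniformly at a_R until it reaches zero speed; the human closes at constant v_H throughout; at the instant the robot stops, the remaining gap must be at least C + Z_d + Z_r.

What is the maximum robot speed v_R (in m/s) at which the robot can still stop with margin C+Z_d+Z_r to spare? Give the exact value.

v_R_max = 2/5 m/s = 0.4000 m/s

at the boundary: (1/6)·v² + (1/25)·v + (-16/375) = 0
  disc = (1/25)² − 4·(1/6)·(-16/375) = 169/5625 ; √disc = 13/75
  v_R = (−(1/25) + 13/75) / (2·(1/6)) = 2/5 m/s
check:
T_s = v_R/a_R = (2/5)/3 = 0.1333 s
robot in T_r: 0.4000·0.0400 = 0.0160 m
robot under decel: 0.4000²/(2·3.0000) = 0.0267 m
human over T_r+T_s: 0.0000·(0.0400+0.1333) = 0.0000 m
margins: 0.1500+0.0300+0.0800 = 0.2600 m
sum ≈ 0.0160+0.0267+0.0000+0.2600 ≈ 0.3027 m = S ✓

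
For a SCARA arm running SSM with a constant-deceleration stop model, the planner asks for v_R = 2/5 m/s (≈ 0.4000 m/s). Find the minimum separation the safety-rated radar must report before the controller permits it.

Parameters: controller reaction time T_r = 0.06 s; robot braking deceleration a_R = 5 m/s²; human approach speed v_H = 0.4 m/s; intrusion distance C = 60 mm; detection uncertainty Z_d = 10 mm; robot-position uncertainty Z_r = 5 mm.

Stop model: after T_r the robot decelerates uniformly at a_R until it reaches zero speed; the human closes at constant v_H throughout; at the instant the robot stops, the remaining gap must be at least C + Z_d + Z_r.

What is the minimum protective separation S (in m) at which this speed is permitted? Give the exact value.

S_min = 171/1000 m = 0.1710 m

stop time T_s = (2/5)/5 = 0.0800 s
reaction-phase robot travel = 0.4000·0.0600 = 0.0240 m
robot under decel: 0.4000²/(2·5.0000) = 0.0160 m
person approaches 0.4000·(0.0600+0.0800) = 0.0560 m
residual clearance needed = 0.0600+0.0100+0.0050 = 0.0750 m
S_min ≈ 0.0240+0.0160+0.0560+0.0750  ⇒  S_min = 171/1000 m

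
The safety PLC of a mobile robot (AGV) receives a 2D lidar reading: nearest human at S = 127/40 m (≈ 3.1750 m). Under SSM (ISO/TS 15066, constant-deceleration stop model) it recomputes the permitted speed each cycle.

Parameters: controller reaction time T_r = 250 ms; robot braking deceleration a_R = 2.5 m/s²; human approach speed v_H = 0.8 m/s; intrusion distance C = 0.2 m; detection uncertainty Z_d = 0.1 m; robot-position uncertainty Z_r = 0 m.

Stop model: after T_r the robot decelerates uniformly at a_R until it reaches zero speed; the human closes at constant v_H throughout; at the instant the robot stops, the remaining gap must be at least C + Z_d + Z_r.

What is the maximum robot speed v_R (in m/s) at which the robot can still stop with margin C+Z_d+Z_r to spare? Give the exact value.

at the boundary: (1/5)·v² + (57/100)·v + (-107/40) = 0
  disc = (57/100)² − 4·(1/5)·(-107/40) = 24649/10000 ; √disc = 157/100
  v_R = (−(57/100) + 157/100) / (2·(1/5)) = 5/2 m/s
check:
T_s = v_R/a_R = (5/2)/(5/2) = 1.0000 s
reaction-phase robot travel = 2.5000·0.2500 = 0.6250 m
robot under decel: 2.5000²/(2·2.5000) = 1.2500 m
person approaches 0.8000·(0.2500+1.0000) = 1.0000 m
C+Z_d+Z_r = 0.2000+0.1000+0.0000 = 0.3000 m
sum ≈ 0.6250+1.2500+1.0000+0.3000 ≈ 3.1750 m = S ✓

v_R_max = 5/2 m/s = 2.5000 m/s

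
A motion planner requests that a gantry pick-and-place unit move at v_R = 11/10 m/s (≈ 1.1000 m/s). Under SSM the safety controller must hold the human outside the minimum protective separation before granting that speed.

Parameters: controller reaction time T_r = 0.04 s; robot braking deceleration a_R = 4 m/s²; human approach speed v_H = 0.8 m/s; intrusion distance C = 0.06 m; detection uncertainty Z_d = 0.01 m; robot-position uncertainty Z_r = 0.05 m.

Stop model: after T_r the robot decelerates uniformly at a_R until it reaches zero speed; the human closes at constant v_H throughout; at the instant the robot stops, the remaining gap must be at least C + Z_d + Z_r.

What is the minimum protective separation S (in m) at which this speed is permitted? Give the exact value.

stop time T_s = (11/10)/4 = 0.2750 s
reaction-phase robot travel = 1.1000·0.0400 = 0.0440 m
robot under decel: 1.1000²/(2·4.0000) = 0.1512 m
human over T_r+T_s: 0.8000·(0.0400+0.2750) = 0.2520 m
C+Z_d+Z_r = 0.0600+0.0100+0.0500 = 0.1200 m
S_min ≈ 0.0440+0.1512+0.2520+0.1200  ⇒  S_min = 2269/4000 m

S_min = 2269/4000 m = 0.5673 m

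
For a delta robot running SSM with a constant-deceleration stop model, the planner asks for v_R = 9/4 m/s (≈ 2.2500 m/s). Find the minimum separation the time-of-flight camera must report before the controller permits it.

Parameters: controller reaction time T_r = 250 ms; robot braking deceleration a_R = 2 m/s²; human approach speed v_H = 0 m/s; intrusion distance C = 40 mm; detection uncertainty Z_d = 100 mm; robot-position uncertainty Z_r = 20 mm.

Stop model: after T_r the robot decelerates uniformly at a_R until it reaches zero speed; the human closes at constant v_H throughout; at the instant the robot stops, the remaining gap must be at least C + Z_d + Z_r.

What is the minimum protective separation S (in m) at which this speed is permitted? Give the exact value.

braking lasts T_s = (9/4)/2 = 1.1250 s
reaction-phase robot travel = 2.2500·0.2500 = 0.5625 m
braking distance = 2.2500²/(2·2.0000) = 1.2656 m
human over T_r+T_s: 0.0000·(0.2500+1.1250) = 0.0000 m
margins: 0.0400+0.1000+0.0200 = 0.1600 m
S_min ≈ 0.5625+1.2656+0.0000+0.1600  ⇒  S_min = 3181/1600 m

S_min = 3181/1600 m = 1.9881 m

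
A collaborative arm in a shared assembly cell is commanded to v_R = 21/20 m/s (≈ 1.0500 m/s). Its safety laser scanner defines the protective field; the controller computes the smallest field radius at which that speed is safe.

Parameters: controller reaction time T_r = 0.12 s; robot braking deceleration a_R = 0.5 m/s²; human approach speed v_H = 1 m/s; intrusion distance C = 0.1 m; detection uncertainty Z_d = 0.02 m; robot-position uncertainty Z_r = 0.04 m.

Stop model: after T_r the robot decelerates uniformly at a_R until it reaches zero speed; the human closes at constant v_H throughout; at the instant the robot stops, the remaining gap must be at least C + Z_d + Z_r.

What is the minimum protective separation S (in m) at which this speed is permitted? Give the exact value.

S_min = 7217/2000 m = 3.6085 m

braking lasts T_s = (21/20)/(1/2) = 2.1000 s
robot in T_r: 1.0500·0.1200 = 0.1260 m
braking distance = 1.0500²/(2·0.5000) = 1.1025 m
person approaches 1.0000·(0.1200+2.1000) = 2.2200 m
C+Z_d+Z_r = 0.1000+0.0200+0.0400 = 0.1600 m
S_min ≈ 0.1260+1.1025+2.2200+0.1600  ⇒  S_min = 7217/2000 m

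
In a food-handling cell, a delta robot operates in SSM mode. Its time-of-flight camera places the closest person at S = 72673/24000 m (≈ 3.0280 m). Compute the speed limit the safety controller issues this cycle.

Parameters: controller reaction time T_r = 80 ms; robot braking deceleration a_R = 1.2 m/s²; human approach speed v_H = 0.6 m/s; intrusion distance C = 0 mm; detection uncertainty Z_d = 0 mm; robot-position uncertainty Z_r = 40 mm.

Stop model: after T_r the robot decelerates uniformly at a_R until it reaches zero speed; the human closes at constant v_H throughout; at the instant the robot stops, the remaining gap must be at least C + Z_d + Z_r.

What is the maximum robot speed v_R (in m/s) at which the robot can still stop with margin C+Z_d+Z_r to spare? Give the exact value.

at the boundary: (5/12)·v² + (29/50)·v + (-70561/24000) = 0
  disc = (29/50)² − 4·(5/12)·(-70561/24000) = 1885129/360000 ; √disc = 1373/600
  v_R = (−(29/50) + 1373/600) / (2·(5/12)) = 41/20 m/s
check:
T_s = v_R/a_R = (41/20)/(6/5) = 1.7083 s
reaction-phase robot travel = 2.0500·0.0800 = 0.1640 m
robot under decel: 2.0500²/(2·1.2000) = 1.7510 m
human closes 0.6000·1.7883 = 1.0730 m
residual clearance needed = 0.0000+0.0000+0.0400 = 0.0400 m
sum ≈ 0.1640+1.7510+1.0730+0.0400 ≈ 3.0280 m = S ✓

v_R_max = 41/20 m/s = 2.0500 m/s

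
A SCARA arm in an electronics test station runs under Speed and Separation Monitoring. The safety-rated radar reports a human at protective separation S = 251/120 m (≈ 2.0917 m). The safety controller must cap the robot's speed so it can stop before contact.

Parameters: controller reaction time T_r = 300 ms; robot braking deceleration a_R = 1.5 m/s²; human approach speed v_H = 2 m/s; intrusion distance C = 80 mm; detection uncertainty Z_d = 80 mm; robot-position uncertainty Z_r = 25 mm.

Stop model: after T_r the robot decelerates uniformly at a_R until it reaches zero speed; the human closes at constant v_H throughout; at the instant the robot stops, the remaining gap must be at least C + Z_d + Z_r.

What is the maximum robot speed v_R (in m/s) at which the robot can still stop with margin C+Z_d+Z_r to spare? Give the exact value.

quadratic (1/3)·v² + (49/30)·v + (-98/75) = 0
  disc = (49/30)² − 4·(1/3)·(-98/75) = 441/100 ; √disc = 21/10
  v_R = (−(49/30) + 21/10) / (2·(1/3)) = 7/10 m/s
check:
braking lasts T_s = (7/10)/(3/2) = 0.4667 s
reaction-phase robot travel = 0.7000·0.3000 = 0.2100 m
braking distance = 0.7000²/(2·1.5000) = 0.1633 m
person approaches 2.0000·(0.3000+0.4667) = 1.5333 m
margins: 0.0800+0.0800+0.0250 = 0.1850 m
sum ≈ 0.2100+0.1633+1.5333+0.1850 ≈ 2.0917 m = S ✓

v_R_max = 7/10 m/s = 0.7000 m/s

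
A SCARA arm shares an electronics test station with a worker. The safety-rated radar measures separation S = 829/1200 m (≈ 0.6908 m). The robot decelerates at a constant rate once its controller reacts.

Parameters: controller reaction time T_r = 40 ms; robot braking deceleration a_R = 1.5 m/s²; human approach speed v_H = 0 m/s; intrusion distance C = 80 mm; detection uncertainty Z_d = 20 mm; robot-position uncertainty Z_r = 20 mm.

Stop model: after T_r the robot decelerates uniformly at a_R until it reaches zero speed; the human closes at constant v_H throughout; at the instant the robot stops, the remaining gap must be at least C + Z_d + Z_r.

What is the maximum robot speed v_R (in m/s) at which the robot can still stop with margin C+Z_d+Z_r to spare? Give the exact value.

quadratic (1/3)·v² + (1/25)·v + (-137/240) = 0
  disc = (1/25)² − 4·(1/3)·(-137/240) = 17161/22500 ; √disc = 131/150
  v_R = (−(1/25) + 131/150) / (2·(1/3)) = 5/4 m/s
check:
T_s = v_R/a_R = (5/4)/(3/2) = 0.8333 s
robot in T_r: 1.2500·0.0400 = 0.0500 m
robot covers 1.2500·0.8333 − ½·1.5000·0.8333² = 0.5208 m while stopping
human over T_r+T_s: 0.0000·(0.0400+0.8333) = 0.0000 m
C+Z_d+Z_r = 0.0800+0.0200+0.0200 = 0.1200 m
sum ≈ 0.0500+0.5208+0.0000+0.1200 ≈ 0.6908 m = S ✓

v_R_max = 5/4 m/s = 1.2500 m/s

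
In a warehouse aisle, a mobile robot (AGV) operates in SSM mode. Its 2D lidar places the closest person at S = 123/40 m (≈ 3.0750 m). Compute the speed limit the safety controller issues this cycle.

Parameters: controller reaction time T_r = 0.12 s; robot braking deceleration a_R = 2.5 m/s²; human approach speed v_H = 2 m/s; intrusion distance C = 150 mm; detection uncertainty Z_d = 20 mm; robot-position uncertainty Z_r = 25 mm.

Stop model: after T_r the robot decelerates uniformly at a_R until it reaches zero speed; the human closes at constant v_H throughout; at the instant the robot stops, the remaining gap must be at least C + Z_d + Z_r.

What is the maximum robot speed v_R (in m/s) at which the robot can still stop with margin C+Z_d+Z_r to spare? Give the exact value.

quadratic (1/5)·v² + (23/25)·v + (-66/25) = 0
  disc = (23/25)² − 4·(1/5)·(-66/25) = 1849/625 ; √disc = 43/25
  v_R = (−(23/25) + 43/25) / (2·(1/5)) = 2 m/s
check:
braking lasts T_s = 2/(5/2) = 0.8000 s
robot covers v_R·T_r = 2.0000·0.1200 = 0.2400 m before braking
robot covers 2.0000·0.8000 − ½·2.5000·0.8000² = 0.8000 m while stopping
human closes 2.0000·0.9200 = 1.8400 m
residual clearance needed = 0.1500+0.0200+0.0250 = 0.1950 m
sum ≈ 0.2400+0.8000+1.8400+0.1950 ≈ 3.0750 m = S ✓

v_R_max = 2 m/s = 2.0000 m/s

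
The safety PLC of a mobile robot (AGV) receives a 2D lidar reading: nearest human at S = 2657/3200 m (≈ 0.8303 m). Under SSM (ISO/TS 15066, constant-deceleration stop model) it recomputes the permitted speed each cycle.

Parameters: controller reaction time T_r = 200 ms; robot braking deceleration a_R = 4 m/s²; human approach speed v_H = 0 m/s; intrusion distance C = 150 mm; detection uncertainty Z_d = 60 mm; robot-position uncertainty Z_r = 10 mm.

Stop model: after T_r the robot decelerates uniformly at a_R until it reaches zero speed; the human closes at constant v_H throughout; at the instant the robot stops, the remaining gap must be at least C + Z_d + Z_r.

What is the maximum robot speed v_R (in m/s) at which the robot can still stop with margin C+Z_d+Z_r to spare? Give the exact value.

v_R_max = 31/20 m/s = 1.5500 m/s

collect terms ⇒ (1/8)·v_R² + (1/5)·v_R + (-1953/3200) = 0
  disc = (1/5)² − 4·(1/8)·(-1953/3200) = 2209/6400 ; √disc = 47/80
  v_R = (−(1/5) + 47/80) / (2·(1/8)) = 31/20 m/s
check:
stop time T_s = (31/20)/4 = 0.3875 s
reaction-phase robot travel = 1.5500·0.2000 = 0.3100 m
robot under decel: 1.5500²/(2·4.0000) = 0.3003 m
human over T_r+T_s: 0.0000·(0.2000+0.3875) = 0.0000 m
margins: 0.1500+0.0600+0.0100 = 0.2200 m
sum ≈ 0.3100+0.3003+0.0000+0.2200 ≈ 0.8303 m = S ✓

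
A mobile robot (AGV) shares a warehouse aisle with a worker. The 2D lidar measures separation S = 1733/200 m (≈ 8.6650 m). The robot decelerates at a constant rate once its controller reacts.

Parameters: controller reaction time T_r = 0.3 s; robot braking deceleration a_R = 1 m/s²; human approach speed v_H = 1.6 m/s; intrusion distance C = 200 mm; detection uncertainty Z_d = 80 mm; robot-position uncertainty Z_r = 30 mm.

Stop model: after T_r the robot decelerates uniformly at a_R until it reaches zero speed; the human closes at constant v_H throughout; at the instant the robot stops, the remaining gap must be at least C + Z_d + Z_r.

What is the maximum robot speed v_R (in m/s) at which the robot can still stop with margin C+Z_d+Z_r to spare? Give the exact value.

at the boundary: (1/2)·v² + (19/10)·v + (-63/8) = 0
  disc = (19/10)² − 4·(1/2)·(-63/8) = 484/25 ; √disc = 22/5
  v_R = (−(19/10) + 22/5) / (2·(1/2)) = 5/2 m/s
check:
stop time T_s = (5/2)/1 = 2.5000 s
robot in T_r: 2.5000·0.3000 = 0.7500 m
robot under decel: 2.5000²/(2·1.0000) = 3.1250 m
human closes 1.6000·2.8000 = 4.4800 m
C+Z_d+Z_r = 0.2000+0.0800+0.0300 = 0.3100 m
sum ≈ 0.7500+3.1250+4.4800+0.3100 ≈ 8.6650 m = S ✓

v_R_max = 5/2 m/s = 2.5000 m/s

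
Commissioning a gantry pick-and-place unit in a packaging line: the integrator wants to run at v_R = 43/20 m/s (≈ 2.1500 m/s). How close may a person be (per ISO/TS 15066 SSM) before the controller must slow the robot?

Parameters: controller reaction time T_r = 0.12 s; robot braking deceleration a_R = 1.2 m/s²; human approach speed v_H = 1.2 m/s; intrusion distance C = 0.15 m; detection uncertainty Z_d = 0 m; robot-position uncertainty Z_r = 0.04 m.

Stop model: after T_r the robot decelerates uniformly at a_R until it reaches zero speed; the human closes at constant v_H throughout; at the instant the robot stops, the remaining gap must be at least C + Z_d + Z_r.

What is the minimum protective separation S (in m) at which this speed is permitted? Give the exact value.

S_min = 112033/24000 m = 4.6680 m

T_s = v_R/a_R = (43/20)/(6/5) = 1.7917 s
reaction-phase robot travel = 2.1500·0.1200 = 0.2580 m
robot covers 2.1500·1.7917 − ½·1.2000·1.7917² = 1.9260 m while stopping
human closes 1.2000·1.9117 = 2.2940 m
C+Z_d+Z_r = 0.1500+0.0000+0.0400 = 0.1900 m
S_min ≈ 0.2580+1.9260+2.2940+0.1900  ⇒  S_min = 112033/24000 m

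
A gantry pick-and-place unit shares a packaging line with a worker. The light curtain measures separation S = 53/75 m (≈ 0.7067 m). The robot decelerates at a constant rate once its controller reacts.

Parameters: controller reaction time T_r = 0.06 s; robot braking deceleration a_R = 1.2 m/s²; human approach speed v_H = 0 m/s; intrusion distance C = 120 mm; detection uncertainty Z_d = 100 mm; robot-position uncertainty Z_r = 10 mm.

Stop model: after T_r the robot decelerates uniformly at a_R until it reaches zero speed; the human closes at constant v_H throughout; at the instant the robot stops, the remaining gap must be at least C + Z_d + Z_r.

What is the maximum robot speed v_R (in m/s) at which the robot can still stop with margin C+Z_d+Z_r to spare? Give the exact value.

quadratic (5/12)·v² + (3/50)·v + (-143/300) = 0
  disc = (3/50)² − 4·(5/12)·(-143/300) = 4489/5625 ; √disc = 67/75
  v_R = (−(3/50) + 67/75) / (2·(5/12)) = 1 m/s
check:
stop time T_s = 1/(6/5) = 0.8333 s
robot covers v_R·T_r = 1.0000·0.0600 = 0.0600 m before braking
robot under decel: 1.0000²/(2·1.2000) = 0.4167 m
human over T_r+T_s: 0.0000·(0.0600+0.8333) = 0.0000 m
residual clearance needed = 0.1200+0.1000+0.0100 = 0.2300 m
sum ≈ 0.0600+0.4167+0.0000+0.2300 ≈ 0.7067 m = S ✓

v_R_max = 1 m/s = 1.0000 m/s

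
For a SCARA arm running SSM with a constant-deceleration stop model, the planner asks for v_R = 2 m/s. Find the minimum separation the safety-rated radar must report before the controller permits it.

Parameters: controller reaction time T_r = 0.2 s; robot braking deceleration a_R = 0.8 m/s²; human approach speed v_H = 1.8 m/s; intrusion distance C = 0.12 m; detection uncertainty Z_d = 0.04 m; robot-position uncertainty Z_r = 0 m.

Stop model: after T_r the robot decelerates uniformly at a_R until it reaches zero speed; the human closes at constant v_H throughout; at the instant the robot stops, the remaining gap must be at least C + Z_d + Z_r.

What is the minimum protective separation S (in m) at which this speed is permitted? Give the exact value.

S_min = 198/25 m = 7.9200 m

T_s = v_R/a_R = 2/(4/5) = 2.5000 s
reaction-phase robot travel = 2.0000·0.2000 = 0.4000 m
braking distance = 2.0000²/(2·0.8000) = 2.5000 m
person approaches 1.8000·(0.2000+2.5000) = 4.8600 m
C+Z_d+Z_r = 0.1200+0.0400+0.0000 = 0.1600 m
S_min ≈ 0.4000+2.5000+4.8600+0.1600  ⇒  S_min = 198/25 m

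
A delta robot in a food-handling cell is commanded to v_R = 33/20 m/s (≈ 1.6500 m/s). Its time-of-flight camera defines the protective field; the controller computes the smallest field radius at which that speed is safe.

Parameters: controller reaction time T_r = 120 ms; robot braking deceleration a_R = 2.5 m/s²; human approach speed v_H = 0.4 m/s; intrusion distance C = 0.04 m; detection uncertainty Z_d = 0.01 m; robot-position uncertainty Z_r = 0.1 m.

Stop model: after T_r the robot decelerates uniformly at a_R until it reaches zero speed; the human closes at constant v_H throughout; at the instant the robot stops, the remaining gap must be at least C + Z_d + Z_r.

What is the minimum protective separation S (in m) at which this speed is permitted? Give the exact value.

stop time T_s = (33/20)/(5/2) = 0.6600 s
reaction-phase robot travel = 1.6500·0.1200 = 0.1980 m
braking distance = 1.6500²/(2·2.5000) = 0.5445 m
human over T_r+T_s: 0.4000·(0.1200+0.6600) = 0.3120 m
residual clearance needed = 0.0400+0.0100+0.1000 = 0.1500 m
S_min ≈ 0.1980+0.5445+0.3120+0.1500  ⇒  S_min = 2409/2000 m

S_min = 2409/2000 m = 1.2045 m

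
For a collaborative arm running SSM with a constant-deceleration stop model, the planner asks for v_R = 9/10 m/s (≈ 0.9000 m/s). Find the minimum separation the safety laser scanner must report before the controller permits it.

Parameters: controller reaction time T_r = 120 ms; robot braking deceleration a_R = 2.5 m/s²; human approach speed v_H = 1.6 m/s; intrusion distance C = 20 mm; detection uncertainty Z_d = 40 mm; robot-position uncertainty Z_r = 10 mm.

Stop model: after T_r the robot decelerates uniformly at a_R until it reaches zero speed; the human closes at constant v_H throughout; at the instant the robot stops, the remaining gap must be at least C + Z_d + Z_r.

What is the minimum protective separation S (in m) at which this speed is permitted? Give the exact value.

T_s = v_R/a_R = (9/10)/(5/2) = 0.3600 s
reaction-phase robot travel = 0.9000·0.1200 = 0.1080 m
robot under decel: 0.9000²/(2·2.5000) = 0.1620 m
human over T_r+T_s: 1.6000·(0.1200+0.3600) = 0.7680 m
margins: 0.0200+0.0400+0.0100 = 0.0700 m
S_min ≈ 0.1080+0.1620+0.7680+0.0700  ⇒  S_min = 277/250 m

S_min = 277/250 m = 1.1080 m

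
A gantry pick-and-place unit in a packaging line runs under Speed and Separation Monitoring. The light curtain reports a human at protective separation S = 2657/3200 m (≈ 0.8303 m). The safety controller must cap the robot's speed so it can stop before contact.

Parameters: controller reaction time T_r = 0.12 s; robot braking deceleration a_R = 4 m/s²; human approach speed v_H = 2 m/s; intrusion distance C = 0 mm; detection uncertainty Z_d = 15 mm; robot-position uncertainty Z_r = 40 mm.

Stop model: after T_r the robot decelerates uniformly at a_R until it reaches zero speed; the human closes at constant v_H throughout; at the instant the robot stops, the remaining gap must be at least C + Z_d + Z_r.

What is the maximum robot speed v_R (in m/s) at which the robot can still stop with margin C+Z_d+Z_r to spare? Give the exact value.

quadratic (1/8)·v² + (31/50)·v + (-1713/3200) = 0
  disc = (31/50)² − 4·(1/8)·(-1713/3200) = 104329/160000 ; √disc = 323/400
  v_R = (−(31/50) + 323/400) / (2·(1/8)) = 3/4 m/s
check:
stop time T_s = (3/4)/4 = 0.1875 s
robot in T_r: 0.7500·0.1200 = 0.0900 m
robot under decel: 0.7500²/(2·4.0000) = 0.0703 m
person approaches 2.0000·(0.1200+0.1875) = 0.6150 m
C+Z_d+Z_r = 0.0000+0.0150+0.0400 = 0.0550 m
sum ≈ 0.0900+0.0703+0.6150+0.0550 ≈ 0.8303 m = S ✓

v_R_max = 3/4 m/s = 0.7500 m/s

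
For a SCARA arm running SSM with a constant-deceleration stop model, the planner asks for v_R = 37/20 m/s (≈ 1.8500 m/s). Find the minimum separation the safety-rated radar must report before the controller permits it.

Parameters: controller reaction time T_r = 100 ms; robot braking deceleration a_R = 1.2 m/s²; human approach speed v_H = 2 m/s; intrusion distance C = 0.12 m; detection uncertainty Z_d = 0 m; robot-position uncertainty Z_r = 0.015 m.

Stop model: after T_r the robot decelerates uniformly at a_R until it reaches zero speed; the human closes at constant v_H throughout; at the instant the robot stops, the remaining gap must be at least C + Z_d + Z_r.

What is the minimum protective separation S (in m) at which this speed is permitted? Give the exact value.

S_min = 8047/1600 m = 5.0294 m

stop time T_s = (37/20)/(6/5) = 1.5417 s
robot in T_r: 1.8500·0.1000 = 0.1850 m
braking distance = 1.8500²/(2·1.2000) = 1.4260 m
human closes 2.0000·1.6417 = 3.2833 m
C+Z_d+Z_r = 0.1200+0.0000+0.0150 = 0.1350 m
S_min ≈ 0.1850+1.4260+3.2833+0.1350  ⇒  S_min = 8047/1600 m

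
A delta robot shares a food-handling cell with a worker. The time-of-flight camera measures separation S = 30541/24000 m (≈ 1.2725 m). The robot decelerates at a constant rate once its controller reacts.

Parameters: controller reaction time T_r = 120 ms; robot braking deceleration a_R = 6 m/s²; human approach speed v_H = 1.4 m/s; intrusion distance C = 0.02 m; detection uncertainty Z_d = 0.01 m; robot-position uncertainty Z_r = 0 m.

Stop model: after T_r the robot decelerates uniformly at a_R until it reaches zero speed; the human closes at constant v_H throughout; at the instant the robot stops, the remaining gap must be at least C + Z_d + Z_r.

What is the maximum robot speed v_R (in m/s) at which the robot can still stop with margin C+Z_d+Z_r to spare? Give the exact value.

at the boundary: (1/12)·v² + (53/150)·v + (-25789/24000) = 0
  disc = (53/150)² − 4·(1/12)·(-25789/24000) = 19321/40000 ; √disc = 139/200
  v_R = (−(53/150) + 139/200) / (2·(1/12)) = 41/20 m/s
check:
stop time T_s = (41/20)/6 = 0.3417 s
robot covers v_R·T_r = 2.0500·0.1200 = 0.2460 m before braking
robot covers 2.0500·0.3417 − ½·6.0000·0.3417² = 0.3502 m while stopping
person approaches 1.4000·(0.1200+0.3417) = 0.6463 m
margins: 0.0200+0.0100+0.0000 = 0.0300 m
sum ≈ 0.2460+0.3502+0.6463+0.0300 ≈ 1.2725 m = S ✓

v_R_max = 41/20 m/s = 2.0500 m/s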